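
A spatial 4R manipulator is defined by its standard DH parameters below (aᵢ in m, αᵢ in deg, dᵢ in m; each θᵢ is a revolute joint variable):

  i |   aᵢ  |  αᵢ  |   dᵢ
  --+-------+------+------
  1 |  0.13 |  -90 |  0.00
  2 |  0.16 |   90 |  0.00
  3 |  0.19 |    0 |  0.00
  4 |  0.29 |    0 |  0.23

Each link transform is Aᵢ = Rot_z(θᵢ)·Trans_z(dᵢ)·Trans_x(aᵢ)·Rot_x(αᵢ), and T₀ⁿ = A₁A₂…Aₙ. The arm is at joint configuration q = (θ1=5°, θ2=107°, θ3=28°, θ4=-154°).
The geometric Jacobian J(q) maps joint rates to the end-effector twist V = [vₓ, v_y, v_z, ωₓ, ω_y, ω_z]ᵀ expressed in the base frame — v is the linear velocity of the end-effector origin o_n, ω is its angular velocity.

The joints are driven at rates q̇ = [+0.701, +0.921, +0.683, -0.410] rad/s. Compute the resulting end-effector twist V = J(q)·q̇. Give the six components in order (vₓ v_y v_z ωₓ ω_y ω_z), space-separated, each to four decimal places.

-0.1236 0.2714 -0.1632 0.1798 0.9402 0.6212

o_n = [0.3155, -0.1184, -0.2177]
J₁: ẑ×o_n = [0.1184, 0.3155, -0.0000], ω = ẑ
J2: z=[-0.0872, 0.9962, 0.0000] o=[0.1295, 0.0113, 0.0000] → [-0.2168, -0.0190, -0.1740, -0.0872, 0.9962, 0.0000]
J3: z=[0.9527, 0.0833, -0.2924] o=[0.0829, 0.0073, -0.1530] → [-0.0421, -0.0064, -0.1391, 0.9527, 0.0833, -0.2924]
J4: z=[0.9527, 0.0833, -0.2924] o=[0.0263, 0.0918, -0.3134] → [-0.0535, -0.1758, -0.2244, 0.9527, 0.0833, -0.2924]
V = J·q̇ = [-0.1236, 0.2714, -0.1632, 0.1798, 0.9402, 0.6212]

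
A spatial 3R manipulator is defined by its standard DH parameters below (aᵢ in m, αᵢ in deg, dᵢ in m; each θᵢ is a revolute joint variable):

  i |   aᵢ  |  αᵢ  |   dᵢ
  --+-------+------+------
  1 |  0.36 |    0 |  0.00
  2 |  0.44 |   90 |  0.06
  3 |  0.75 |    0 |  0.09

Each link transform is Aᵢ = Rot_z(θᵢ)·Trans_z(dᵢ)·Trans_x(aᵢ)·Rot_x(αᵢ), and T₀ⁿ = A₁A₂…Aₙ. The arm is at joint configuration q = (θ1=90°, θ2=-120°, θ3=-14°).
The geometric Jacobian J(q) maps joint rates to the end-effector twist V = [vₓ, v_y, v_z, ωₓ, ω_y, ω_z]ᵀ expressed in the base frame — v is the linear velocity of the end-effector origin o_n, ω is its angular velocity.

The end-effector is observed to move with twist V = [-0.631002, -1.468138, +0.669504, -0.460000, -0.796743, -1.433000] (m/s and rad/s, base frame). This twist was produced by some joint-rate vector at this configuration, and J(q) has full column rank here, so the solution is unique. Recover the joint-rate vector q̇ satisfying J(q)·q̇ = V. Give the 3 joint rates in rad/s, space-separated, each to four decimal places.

-0.4800 -0.9530 0.9200

o_n = [0.9663, -0.3018, -0.1214]
J₁: ẑ×o_n = [0.3018, 0.9663, -0.0000], ω = ẑ
J2: z=[0.0000, 0.0000, 1.0000] o=[0.0000, 0.3600, 0.0000] → [0.6618, 0.9663, -0.0000, 0.0000, 0.0000, 1.0000]
J3: z=[-0.5000, -0.8660, 0.0000] o=[0.3811, 0.1400, 0.0600] → [0.1571, -0.0907, 0.7277, -0.5000, -0.8660, 0.0000]
q̇ = J⁺·V = [-0.4800, -0.9530, 0.9200]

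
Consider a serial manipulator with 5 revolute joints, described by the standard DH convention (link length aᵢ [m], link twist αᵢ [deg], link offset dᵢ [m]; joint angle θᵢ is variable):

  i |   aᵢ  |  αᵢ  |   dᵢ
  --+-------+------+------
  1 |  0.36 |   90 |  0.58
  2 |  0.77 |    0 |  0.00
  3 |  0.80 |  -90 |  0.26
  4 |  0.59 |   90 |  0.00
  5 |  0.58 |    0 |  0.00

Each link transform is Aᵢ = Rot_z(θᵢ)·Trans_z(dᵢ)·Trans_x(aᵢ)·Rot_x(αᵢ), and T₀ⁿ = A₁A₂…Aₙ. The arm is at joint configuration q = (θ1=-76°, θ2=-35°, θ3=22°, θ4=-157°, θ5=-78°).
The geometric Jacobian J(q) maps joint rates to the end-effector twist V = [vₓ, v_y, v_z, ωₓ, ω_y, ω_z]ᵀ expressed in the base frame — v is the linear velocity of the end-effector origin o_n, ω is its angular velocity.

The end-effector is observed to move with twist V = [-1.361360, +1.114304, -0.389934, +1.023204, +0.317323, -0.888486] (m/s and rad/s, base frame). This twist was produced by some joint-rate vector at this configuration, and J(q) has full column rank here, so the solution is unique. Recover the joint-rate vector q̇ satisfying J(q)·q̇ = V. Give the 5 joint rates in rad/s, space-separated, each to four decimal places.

-0.9640 -0.6640 -0.2270 0.0600 0.1940

o_n = [-0.2785, -1.1055, -0.4473]
J₁: ẑ×o_n = [1.1055, -0.2785, 0.0000], ω = ẑ
J2: z=[-0.9703, -0.2419, 0.0000] o=[0.0871, -0.3493, 0.5800] → [0.2485, -0.9967, 0.6453, -0.9703, -0.2419, 0.0000]
J3: z=[-0.9703, -0.2419, 0.0000] o=[0.2397, -0.9613, 0.1383] → [0.1417, -0.5682, 0.0145, -0.9703, -0.2419, 0.0000]
J4: z=[0.0544, -0.2183, 0.9744] o=[0.1760, -1.7806, -0.0416] → [-0.5692, -0.4207, -0.0625, 0.0544, -0.2183, 0.9744]
J5: z=[0.8011, 0.5921, 0.0879] o=[-0.1757, -1.3229, 0.0806] → [-0.3316, 0.4138, 0.2350, 0.8011, 0.5921, 0.0879]
q̇ = J⁺·V = [-0.9640, -0.6640, -0.2270, 0.0600, 0.1940]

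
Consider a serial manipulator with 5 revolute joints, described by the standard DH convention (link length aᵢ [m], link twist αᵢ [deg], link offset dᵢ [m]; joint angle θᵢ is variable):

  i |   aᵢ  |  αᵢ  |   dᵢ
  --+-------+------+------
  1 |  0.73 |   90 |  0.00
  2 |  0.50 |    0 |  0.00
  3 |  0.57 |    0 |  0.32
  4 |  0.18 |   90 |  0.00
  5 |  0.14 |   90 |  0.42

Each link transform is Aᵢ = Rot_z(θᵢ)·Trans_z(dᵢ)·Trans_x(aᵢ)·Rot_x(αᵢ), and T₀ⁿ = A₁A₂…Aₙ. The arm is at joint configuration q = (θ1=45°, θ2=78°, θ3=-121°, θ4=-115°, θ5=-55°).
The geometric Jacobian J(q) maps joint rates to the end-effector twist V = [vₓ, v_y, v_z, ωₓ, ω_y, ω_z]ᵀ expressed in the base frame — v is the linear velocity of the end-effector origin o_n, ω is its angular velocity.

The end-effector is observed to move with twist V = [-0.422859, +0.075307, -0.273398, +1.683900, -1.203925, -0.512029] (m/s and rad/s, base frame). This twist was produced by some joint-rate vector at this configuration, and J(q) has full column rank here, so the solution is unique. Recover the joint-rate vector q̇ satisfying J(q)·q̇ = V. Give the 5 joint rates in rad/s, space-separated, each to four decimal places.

o_n = [0.7477, 0.4574, 0.3922]
J₁: ẑ×o_n = [-0.4574, 0.7477, 0.0000], ω = ẑ
J2: z=[0.7071, -0.7071, 0.0000] o=[0.5162, 0.5162, 0.0000] → [-0.2774, -0.2774, 0.1221, 0.7071, -0.7071, 0.0000]
J3: z=[0.7071, -0.7071, 0.0000] o=[0.5897, 0.5897, 0.4891] → [0.0685, 0.0685, 0.0182, 0.7071, -0.7071, 0.0000]
J4: z=[0.7071, -0.7071, 0.0000] o=[1.1107, 0.6582, 0.1003] → [-0.2064, -0.2064, -0.3987, 0.7071, -0.7071, 0.0000]
J5: z=[-0.2649, -0.2649, 0.9272] o=[0.9927, 0.5402, 0.0329] → [-0.0184, -0.1320, -0.0430, -0.2649, -0.2649, 0.9272]
q̇ = J⁺·V = [0.3280, 0.4800, 0.6040, 0.9580, -0.9060]

0.3280 0.4800 0.6040 0.9580 -0.9060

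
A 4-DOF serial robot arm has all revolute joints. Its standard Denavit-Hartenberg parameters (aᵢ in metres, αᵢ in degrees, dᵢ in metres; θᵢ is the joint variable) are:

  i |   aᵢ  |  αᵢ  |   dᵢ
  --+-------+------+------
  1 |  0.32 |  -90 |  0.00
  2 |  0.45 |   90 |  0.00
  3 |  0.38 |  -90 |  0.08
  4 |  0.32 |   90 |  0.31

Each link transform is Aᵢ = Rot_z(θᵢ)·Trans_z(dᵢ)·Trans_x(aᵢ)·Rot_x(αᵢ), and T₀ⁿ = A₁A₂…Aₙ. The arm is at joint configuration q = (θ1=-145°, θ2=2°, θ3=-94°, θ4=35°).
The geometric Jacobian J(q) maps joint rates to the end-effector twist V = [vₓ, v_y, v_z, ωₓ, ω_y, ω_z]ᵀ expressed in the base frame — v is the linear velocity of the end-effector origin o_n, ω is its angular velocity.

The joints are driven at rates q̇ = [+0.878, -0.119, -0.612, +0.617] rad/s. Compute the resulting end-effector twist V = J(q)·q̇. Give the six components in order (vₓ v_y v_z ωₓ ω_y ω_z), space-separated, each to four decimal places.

o_n = [-1.2239, -0.0486, -0.1284]
J₁: ẑ×o_n = [0.0486, -1.2239, 0.0000], ω = ẑ
J2: z=[0.5736, -0.8192, 0.0000] o=[-0.2621, -0.1835, 0.0000] → [0.1052, 0.0737, -0.7104, 0.5736, -0.8192, 0.0000]
J3: z=[-0.0286, -0.0200, 0.9994] o=[-0.6305, -0.4415, -0.0157] → [-0.3904, -0.5962, -0.0231, -0.0286, -0.0200, 0.9994]
J4: z=[-0.8567, -0.5147, -0.0348] o=[-0.8285, -0.1174, 0.0652] → [0.1020, -0.1521, -0.2624, -0.8567, -0.5147, -0.0348]
V = J·q̇ = [0.3320, -0.8123, -0.0632, -0.5793, -0.2078, 0.2449]

0.3320 -0.8123 -0.0632 -0.5793 -0.2078 0.2449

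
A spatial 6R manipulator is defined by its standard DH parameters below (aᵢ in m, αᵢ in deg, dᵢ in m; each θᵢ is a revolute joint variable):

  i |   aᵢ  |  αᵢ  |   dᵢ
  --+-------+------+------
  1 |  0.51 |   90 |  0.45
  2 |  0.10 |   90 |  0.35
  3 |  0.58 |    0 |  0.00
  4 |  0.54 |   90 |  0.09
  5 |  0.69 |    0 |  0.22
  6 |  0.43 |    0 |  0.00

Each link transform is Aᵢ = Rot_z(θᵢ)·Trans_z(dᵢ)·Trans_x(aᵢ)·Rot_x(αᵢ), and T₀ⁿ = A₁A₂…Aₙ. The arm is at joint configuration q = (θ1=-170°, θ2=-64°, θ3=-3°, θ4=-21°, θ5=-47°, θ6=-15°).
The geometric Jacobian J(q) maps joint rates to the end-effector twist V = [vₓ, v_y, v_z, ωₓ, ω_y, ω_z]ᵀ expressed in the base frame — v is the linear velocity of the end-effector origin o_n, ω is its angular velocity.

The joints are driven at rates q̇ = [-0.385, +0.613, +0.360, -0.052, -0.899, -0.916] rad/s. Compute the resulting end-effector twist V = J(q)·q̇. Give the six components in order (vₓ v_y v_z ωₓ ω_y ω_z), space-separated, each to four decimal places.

-1.5008 1.5069 1.9761 -0.4404 2.2285 -1.1835

o_n = [-1.8731, -0.7105, -0.7274]
J₁: ẑ×o_n = [0.7105, -1.8731, 0.0000], ω = ẑ
J2: z=[-0.1736, 0.9848, 0.0000] o=[-0.5023, -0.0886, 0.4500] → [-1.1595, -0.2044, 1.4580, -0.1736, 0.9848, 0.0000]
J3: z=[0.8851, 0.1561, -0.4384] o=[-0.6062, 0.2485, 0.3601] → [-0.5901, 1.5179, -0.6512, 0.8851, 0.1561, -0.4384]
J4: z=[0.8851, 0.1561, -0.4384] o=[-0.8510, 0.1745, -0.1605] → [-0.4765, 0.9498, -0.6239, 0.8851, 0.1561, -0.4384]
J5: z=[0.3342, -0.8687, 0.3656] o=[-0.9461, -0.0653, -0.6433] → [0.3089, -0.3108, -1.0209, 0.3342, -0.8687, 0.3656]
J6: z=[0.3342, -0.8687, 0.3656] o=[-1.4716, -0.5564, -0.7281] → [0.0558, -0.1470, -0.4002, 0.3342, -0.8687, 0.3656]
V = J·q̇ = [-1.5008, 1.5069, 1.9761, -0.4404, 2.2285, -1.1835]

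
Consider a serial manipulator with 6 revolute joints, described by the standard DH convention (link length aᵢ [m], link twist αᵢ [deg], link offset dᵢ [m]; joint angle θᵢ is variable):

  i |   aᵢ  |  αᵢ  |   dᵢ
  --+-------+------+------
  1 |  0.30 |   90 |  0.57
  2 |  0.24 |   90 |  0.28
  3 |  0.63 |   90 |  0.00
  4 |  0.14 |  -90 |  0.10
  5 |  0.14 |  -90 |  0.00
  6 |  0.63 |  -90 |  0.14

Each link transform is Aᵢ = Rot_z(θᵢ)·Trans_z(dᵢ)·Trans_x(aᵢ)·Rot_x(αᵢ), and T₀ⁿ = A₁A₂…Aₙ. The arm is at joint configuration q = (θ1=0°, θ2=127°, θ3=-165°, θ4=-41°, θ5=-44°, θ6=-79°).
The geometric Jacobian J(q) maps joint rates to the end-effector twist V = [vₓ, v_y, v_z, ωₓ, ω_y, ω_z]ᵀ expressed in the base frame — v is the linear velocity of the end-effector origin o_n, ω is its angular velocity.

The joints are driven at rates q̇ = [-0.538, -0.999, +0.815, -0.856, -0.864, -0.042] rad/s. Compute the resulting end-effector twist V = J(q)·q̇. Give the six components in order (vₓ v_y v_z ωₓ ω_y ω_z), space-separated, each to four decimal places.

o_n = [1.1223, -0.1029, -0.2083]
J₁: ẑ×o_n = [0.1029, 1.1223, -0.0000], ω = ẑ
J2: z=[0.0000, -1.0000, 0.0000] o=[0.3000, 0.0000, 0.5700] → [0.7783, 0.0000, 0.8223, 0.0000, -1.0000, 0.0000]
J3: z=[0.7986, -0.0000, 0.6018] o=[0.1556, -0.2800, 0.7617] → [-0.1066, 1.3564, 0.1414, 0.7986, -0.0000, 0.6018]
J4: z=[0.1558, -0.9659, -0.2067] o=[0.5218, -0.1169, 0.2757] → [0.4704, -0.0487, 0.5822, 0.1558, -0.9659, -0.2067]
J5: z=[0.9841, 0.1698, -0.0519] o=[0.5254, -0.1862, 0.1182] → [-0.0511, 0.2904, -0.0194, 0.9841, 0.1698, -0.0519]
J6: z=[-0.1713, 0.8305, -0.5300] o=[0.5320, -0.2605, -0.0003] → [-0.0893, -0.3485, -0.5172, -0.1713, 0.8305, -0.5300]
V = J·q̇ = [-1.2745, 0.3072, -1.1660, -0.3255, 1.6442, 0.1965]

-1.2745 0.3072 -1.1660 -0.3255 1.6442 0.1965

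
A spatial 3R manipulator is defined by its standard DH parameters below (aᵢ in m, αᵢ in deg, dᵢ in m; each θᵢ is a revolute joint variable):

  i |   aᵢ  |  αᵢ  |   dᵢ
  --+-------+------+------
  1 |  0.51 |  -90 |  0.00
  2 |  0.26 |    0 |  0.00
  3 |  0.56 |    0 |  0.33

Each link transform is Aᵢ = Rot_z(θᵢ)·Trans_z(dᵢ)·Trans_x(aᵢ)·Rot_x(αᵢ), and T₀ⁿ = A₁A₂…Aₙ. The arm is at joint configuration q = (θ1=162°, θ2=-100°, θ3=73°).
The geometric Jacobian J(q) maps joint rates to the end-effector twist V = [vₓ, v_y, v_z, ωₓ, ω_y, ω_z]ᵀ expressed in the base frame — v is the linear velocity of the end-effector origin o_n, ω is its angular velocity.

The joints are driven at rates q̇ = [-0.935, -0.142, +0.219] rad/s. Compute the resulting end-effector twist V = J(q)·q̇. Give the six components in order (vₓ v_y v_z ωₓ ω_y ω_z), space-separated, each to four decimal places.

0.0010 0.9472 -0.0448 -0.0238 -0.0732 -0.9350

o_n = [-1.0186, -0.0160, 0.5103]
J₁: ẑ×o_n = [0.0160, -1.0186, 0.0000], ω = ẑ
J2: z=[-0.3090, -0.9511, 0.0000] o=[-0.4850, 0.1576, 0.0000] → [-0.4853, 0.1577, -0.4538, -0.3090, -0.9511, 0.0000]
J3: z=[-0.3090, -0.9511, 0.0000] o=[-0.4421, 0.1436, 0.2561] → [-0.2418, 0.0786, -0.4990, -0.3090, -0.9511, 0.0000]
V = J·q̇ = [0.0010, 0.9472, -0.0448, -0.0238, -0.0732, -0.9350]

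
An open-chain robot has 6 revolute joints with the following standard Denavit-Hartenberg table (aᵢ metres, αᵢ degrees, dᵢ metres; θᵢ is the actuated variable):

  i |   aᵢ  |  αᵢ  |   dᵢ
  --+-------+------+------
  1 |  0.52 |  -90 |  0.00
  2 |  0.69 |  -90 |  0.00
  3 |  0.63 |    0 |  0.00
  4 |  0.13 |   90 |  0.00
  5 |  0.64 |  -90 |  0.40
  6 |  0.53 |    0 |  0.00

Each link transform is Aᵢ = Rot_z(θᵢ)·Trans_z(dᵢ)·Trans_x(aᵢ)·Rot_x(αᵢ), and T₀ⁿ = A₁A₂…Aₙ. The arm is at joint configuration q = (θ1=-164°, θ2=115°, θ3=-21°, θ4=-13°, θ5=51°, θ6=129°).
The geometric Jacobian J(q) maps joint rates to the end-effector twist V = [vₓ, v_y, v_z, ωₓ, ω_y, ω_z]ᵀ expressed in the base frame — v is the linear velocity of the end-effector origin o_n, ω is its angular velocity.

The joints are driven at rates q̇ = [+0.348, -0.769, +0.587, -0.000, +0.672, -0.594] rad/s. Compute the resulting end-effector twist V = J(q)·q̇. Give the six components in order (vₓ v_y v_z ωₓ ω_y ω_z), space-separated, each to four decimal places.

-0.6365 0.6460 -0.8422 0.2013 0.0096 0.4318

o_n = [0.4476, -0.2841, -1.3064]
J₁: ẑ×o_n = [0.2841, 0.4476, -0.0000], ω = ẑ
J2: z=[0.2756, -0.9613, 0.0000] o=[-0.4999, -0.1433, 0.0000] → [1.2558, 0.3601, 0.8720, 0.2756, -0.9613, 0.0000]
J3: z=[0.8712, 0.2498, 0.4226] o=[-0.2195, -0.0630, -0.6254] → [-0.0767, 0.8752, -0.3593, 0.8712, 0.2498, 0.4226]
J4: z=[0.8712, 0.2498, 0.4226] o=[0.0816, -0.2115, -1.1584] → [-0.0063, 0.2836, -0.1547, 0.8712, 0.2498, 0.4226]
J5: z=[0.0013, -0.8621, 0.5068] o=[0.1454, -0.2688, -1.2561] → [0.0511, 0.1532, 0.2605, 0.0013, -0.8621, 0.5068]
J6: z=[0.1667, 0.4999, 0.8499] o=[0.7770, -0.6670, -1.1458] → [-0.4057, -0.2532, 0.2285, 0.1667, 0.4999, 0.8499]
V = J·q̇ = [-0.6365, 0.6460, -0.8422, 0.2013, 0.0096, 0.4318]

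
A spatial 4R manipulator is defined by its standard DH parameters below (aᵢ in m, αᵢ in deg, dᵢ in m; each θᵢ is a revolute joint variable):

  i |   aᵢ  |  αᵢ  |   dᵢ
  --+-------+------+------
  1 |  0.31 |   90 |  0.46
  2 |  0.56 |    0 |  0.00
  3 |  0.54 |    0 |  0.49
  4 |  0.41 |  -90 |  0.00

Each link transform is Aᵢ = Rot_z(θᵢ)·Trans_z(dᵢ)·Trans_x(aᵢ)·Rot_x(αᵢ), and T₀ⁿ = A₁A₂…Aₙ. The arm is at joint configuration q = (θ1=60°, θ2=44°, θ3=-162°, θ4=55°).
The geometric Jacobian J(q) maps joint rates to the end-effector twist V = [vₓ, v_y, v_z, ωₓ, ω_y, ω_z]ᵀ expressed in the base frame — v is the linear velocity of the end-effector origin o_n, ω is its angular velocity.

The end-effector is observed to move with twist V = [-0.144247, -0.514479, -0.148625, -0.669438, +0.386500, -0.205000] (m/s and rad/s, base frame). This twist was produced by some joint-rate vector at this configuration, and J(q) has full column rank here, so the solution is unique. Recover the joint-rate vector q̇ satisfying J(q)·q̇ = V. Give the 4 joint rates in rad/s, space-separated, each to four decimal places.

o_n = [0.7471, 0.3140, 0.0069]
J₁: ẑ×o_n = [-0.3140, 0.7471, 0.0000], ω = ẑ
J2: z=[0.8660, -0.5000, 0.0000] o=[0.1550, 0.2685, 0.4600] → [0.2265, 0.3924, 0.3355, 0.8660, -0.5000, 0.0000]
J3: z=[0.8660, -0.5000, 0.0000] o=[0.3564, 0.6173, 0.8490] → [0.4211, 0.7293, -0.0674, 0.8660, -0.5000, 0.0000]
J4: z=[0.8660, -0.5000, 0.0000] o=[0.6540, 0.1528, 0.3722] → [0.1827, 0.3164, 0.1861, 0.8660, -0.5000, 0.0000]
q̇ = J⁺·V = [-0.2050, -0.3900, -0.2110, -0.1720]

-0.2050 -0.3900 -0.2110 -0.1720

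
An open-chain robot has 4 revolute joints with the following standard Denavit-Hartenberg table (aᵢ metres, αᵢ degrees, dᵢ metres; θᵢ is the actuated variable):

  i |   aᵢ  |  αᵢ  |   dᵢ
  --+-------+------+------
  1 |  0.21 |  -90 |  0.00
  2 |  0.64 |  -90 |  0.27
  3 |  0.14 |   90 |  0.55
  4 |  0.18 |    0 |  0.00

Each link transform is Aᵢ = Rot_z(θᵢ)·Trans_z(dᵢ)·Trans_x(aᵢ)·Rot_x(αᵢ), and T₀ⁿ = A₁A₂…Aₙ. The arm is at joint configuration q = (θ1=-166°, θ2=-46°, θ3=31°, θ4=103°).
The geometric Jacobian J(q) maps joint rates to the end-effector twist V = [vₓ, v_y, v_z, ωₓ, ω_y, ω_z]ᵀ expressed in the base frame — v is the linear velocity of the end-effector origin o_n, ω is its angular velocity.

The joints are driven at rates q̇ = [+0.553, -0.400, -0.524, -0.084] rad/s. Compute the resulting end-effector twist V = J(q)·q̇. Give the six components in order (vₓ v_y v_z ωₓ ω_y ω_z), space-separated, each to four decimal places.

o_n = [-1.1460, -0.5112, 0.0178]
J₁: ẑ×o_n = [0.5112, -1.1460, 0.0000], ω = ẑ
J2: z=[0.2419, -0.9703, 0.0000] o=[-0.2038, -0.0508, 0.0000] → [-0.0173, -0.0043, -1.0256, 0.2419, -0.9703, 0.0000]
J3: z=[-0.6980, -0.1740, -0.6947] o=[-0.5698, -0.4203, 0.4604] → [0.0139, 0.0914, -0.0369, -0.6980, -0.1740, -0.6947]
J4: z=[-0.1398, -0.9183, 0.3705] o=[-1.0520, -0.4663, 0.1646] → [0.1514, -0.0553, -0.0800, -0.1398, -0.9183, 0.3705]
V = J·q̇ = [0.2696, -0.6752, 0.4363, 0.2807, 0.5564, 0.8859]

0.2696 -0.6752 0.4363 0.2807 0.5564 0.8859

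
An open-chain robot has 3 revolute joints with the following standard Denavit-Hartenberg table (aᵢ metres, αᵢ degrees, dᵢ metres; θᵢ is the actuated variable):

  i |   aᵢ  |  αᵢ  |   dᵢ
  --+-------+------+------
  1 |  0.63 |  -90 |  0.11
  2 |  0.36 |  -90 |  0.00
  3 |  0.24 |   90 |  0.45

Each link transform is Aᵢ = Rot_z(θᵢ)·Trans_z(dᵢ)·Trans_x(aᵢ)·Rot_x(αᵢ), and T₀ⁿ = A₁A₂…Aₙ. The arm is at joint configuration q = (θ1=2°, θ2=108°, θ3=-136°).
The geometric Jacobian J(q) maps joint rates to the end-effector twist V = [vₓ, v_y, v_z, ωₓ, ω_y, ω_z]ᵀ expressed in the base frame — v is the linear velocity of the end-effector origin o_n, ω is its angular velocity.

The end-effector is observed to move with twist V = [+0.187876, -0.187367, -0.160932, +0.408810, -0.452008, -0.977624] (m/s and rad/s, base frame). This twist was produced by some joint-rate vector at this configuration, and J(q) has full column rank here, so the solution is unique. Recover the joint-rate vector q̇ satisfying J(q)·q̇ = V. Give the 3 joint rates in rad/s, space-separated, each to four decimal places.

o_n = [0.1382, 0.1716, 0.0709]
J₁: ẑ×o_n = [-0.1716, 0.1382, 0.0000], ω = ẑ
J2: z=[-0.0349, 0.9994, 0.0000] o=[0.6296, 0.0220, 0.1100] → [-0.0391, -0.0014, 0.4859, -0.0349, 0.9994, 0.0000]
J3: z=[-0.9505, -0.0332, 0.3090] o=[0.5184, 0.0181, -0.2324] → [-0.0575, 0.1707, -0.1586, -0.9505, -0.0332, 0.3090]
q̇ = J⁺·V = [-0.8500, -0.4660, -0.4130]

-0.8500 -0.4660 -0.4130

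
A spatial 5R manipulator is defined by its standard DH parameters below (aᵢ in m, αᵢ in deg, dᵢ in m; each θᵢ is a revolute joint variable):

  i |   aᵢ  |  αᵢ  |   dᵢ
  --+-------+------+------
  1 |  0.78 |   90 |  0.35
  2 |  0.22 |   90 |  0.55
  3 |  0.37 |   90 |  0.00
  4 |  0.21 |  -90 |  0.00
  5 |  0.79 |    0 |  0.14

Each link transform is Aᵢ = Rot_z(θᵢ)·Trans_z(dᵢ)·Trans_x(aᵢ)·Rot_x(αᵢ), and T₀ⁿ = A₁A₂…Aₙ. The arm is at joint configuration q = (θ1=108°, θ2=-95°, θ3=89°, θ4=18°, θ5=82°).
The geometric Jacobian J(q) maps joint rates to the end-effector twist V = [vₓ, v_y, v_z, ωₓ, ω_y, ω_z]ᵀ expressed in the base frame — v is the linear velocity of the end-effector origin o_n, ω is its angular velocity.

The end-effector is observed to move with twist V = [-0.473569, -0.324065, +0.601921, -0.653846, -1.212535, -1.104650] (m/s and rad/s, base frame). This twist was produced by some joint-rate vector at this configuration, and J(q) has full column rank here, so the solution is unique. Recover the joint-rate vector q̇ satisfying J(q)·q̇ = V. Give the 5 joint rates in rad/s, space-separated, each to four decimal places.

o_n = [0.9517, 0.9368, 0.9193]
J₁: ẑ×o_n = [-0.9368, 0.9517, 0.0000], ω = ẑ
J2: z=[0.9511, 0.3090, 0.0000] o=[-0.2410, 0.7418, 0.3500] → [0.1759, -0.5414, -0.1831, 0.9511, 0.3090, 0.0000]
J3: z=[0.3078, -0.9474, 0.0872] o=[0.2880, 0.8935, 0.1308] → [-0.7508, -0.1849, 0.6421, 0.3078, -0.9474, 0.0872]
J4: z=[0.0103, -0.0883, -0.9960] o=[0.6400, 1.0073, 0.1244] → [-0.1404, -0.3187, 0.0268, 0.0103, -0.0883, -0.9960]
J5: z=[-0.0012, -0.9961, 0.0883] o=[0.8500, 1.0073, 0.1266] → [-0.7834, 0.0099, 0.1014, -0.0012, -0.9961, 0.0883]
q̇ = J⁺·V = [-0.5040, -0.8910, 0.6070, 0.6830, 0.3030]

-0.5040 -0.8910 0.6070 0.6830 0.3030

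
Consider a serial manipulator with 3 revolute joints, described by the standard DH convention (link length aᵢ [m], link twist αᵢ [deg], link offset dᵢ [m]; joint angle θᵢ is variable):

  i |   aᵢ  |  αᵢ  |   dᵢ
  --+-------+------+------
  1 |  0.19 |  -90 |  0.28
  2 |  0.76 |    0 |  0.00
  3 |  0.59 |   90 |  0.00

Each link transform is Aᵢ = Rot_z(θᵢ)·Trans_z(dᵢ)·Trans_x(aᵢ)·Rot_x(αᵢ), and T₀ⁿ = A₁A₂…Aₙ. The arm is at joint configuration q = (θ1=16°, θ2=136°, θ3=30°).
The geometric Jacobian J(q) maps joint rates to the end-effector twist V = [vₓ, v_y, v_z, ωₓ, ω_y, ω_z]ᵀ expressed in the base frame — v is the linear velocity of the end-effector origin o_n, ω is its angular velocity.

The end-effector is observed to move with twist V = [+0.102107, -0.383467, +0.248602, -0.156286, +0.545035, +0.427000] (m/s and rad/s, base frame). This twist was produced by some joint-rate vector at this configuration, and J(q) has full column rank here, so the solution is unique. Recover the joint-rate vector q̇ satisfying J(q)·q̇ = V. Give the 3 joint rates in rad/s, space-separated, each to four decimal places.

o_n = [-0.8932, -0.2561, -0.3907]
J₁: ẑ×o_n = [0.2561, -0.8932, 0.0000], ω = ẑ
J2: z=[-0.2756, 0.9613, 0.0000] o=[0.1826, 0.0524, 0.2800] → [-0.6447, -0.1849, 1.1192, -0.2756, 0.9613, 0.0000]
J3: z=[-0.2756, 0.9613, 0.0000] o=[-0.3429, -0.0983, -0.2479] → [-0.1372, -0.0393, 0.5725, -0.2756, 0.9613, 0.0000]
q̇ = J⁺·V = [0.4270, -0.1390, 0.7060]

0.4270 -0.1390 0.7060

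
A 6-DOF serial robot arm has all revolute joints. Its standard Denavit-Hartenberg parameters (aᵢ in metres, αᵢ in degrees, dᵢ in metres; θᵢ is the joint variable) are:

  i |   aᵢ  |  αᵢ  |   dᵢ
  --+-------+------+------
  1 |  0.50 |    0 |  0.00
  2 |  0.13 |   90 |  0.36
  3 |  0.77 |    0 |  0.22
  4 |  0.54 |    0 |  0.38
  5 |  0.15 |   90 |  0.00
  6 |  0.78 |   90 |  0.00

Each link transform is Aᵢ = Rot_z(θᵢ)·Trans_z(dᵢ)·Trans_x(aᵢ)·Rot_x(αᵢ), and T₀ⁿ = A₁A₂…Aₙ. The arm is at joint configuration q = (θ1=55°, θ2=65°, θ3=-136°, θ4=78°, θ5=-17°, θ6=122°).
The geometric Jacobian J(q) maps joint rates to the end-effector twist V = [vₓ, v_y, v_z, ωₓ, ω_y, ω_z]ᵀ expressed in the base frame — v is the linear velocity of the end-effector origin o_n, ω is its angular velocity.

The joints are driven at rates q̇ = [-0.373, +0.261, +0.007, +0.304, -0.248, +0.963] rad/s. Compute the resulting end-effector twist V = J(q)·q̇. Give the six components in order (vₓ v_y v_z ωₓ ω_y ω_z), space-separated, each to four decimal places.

o_n = [1.4822, 0.8620, -0.3785]
J₁: ẑ×o_n = [-0.8620, 1.4822, 0.0000], ω = ẑ
J2: z=[0.0000, 0.0000, 1.0000] o=[0.2868, 0.4096, 0.0000] → [-0.4524, 1.1954, 0.0000, 0.0000, 0.0000, 1.0000]
J3: z=[0.8660, 0.5000, 0.0000] o=[0.2218, 0.5222, 0.3600] → [-0.3692, 0.6395, -0.3359, 0.8660, 0.5000, 0.0000]
J4: z=[0.8660, 0.5000, 0.0000] o=[0.6893, 0.1525, -0.1749] → [-0.1018, 0.1763, 0.2180, 0.8660, 0.5000, 0.0000]
J5: z=[0.8660, 0.5000, 0.0000] o=[0.8753, 0.5903, -0.6328] → [0.1272, -0.2203, -0.0682, 0.8660, 0.5000, 0.0000]
J6: z=[0.4830, -0.8365, -0.2588] o=[0.8559, 0.6239, -0.7777] → [-0.2724, -0.3549, 0.6389, 0.4830, -0.8365, -0.2588]
V = J·q̇ = [-0.1239, -0.4700, 0.6961, 0.5197, -0.7741, -0.3612]

-0.1239 -0.4700 0.6961 0.5197 -0.7741 -0.3612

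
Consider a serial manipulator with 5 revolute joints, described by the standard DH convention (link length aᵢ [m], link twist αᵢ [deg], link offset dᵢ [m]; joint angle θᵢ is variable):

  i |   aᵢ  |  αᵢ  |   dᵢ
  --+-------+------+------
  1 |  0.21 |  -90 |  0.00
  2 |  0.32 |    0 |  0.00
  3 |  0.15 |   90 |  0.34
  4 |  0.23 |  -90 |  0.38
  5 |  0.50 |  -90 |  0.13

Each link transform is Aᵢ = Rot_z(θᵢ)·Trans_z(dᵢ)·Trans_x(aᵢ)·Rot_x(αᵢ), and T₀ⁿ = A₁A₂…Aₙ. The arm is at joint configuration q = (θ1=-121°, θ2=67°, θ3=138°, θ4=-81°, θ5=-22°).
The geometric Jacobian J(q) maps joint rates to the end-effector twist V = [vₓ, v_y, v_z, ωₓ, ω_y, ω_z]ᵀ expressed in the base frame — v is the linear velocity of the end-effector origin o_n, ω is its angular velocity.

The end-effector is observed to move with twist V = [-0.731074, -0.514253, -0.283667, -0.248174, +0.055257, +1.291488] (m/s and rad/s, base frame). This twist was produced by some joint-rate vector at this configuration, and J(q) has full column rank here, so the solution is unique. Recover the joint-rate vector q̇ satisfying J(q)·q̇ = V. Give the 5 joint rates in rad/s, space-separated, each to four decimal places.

o_n = [-0.1468, 0.3861, -0.6452]
J₁: ẑ×o_n = [-0.3861, -0.1468, 0.0000], ω = ẑ
J2: z=[0.8572, -0.5150, 0.0000] o=[-0.1082, -0.1800, 0.0000] → [0.3323, 0.5530, 0.4654, 0.8572, -0.5150, 0.0000]
J3: z=[0.8572, -0.5150, 0.0000] o=[-0.1726, -0.2872, -0.2946] → [0.1806, 0.3006, 0.5904, 0.8572, -0.5150, 0.0000]
J4: z=[0.2177, 0.3623, -0.9063] o=[0.1889, -0.3458, -0.2312] → [0.5133, 0.3944, 0.2809, 0.2177, 0.3623, -0.9063]
J5: z=[0.5951, 0.6867, 0.4174] o=[0.0937, -0.0632, -0.5604] → [-0.2458, -0.0499, 0.4325, 0.5951, 0.6867, 0.4174]
q̇ = J⁺·V = [0.3150, 0.0010, -0.2960, -0.9190, 0.3440]

0.3150 0.0010 -0.2960 -0.9190 0.3440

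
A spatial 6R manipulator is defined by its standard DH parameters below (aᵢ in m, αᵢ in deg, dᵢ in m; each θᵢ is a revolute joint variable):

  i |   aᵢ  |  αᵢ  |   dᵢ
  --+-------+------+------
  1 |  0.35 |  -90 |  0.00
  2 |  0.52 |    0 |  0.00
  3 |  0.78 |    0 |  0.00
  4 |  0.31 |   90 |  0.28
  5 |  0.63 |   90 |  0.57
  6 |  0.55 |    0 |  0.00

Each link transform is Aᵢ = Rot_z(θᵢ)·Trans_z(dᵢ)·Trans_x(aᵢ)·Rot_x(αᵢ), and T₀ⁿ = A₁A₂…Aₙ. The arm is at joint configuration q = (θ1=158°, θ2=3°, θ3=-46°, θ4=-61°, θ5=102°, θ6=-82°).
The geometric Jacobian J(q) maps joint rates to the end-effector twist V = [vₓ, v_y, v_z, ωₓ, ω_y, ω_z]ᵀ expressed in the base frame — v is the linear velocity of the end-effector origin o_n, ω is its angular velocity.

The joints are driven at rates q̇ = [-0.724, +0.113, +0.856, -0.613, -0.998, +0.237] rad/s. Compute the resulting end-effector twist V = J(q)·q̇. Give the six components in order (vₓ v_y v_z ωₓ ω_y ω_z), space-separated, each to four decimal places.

o_n = [-1.6393, -0.3851, 0.6569]
J₁: ẑ×o_n = [0.3851, -1.6393, 0.0000], ω = ẑ
J2: z=[-0.3746, -0.9272, 0.0000] o=[-0.3245, 0.1311, 0.0000] → [-0.6090, 0.2461, -1.0257, -0.3746, -0.9272, 0.0000]
J3: z=[-0.3746, -0.9272, 0.0000] o=[-0.8060, 0.3256, -0.0272] → [-0.6343, 0.2563, -0.5064, -0.3746, -0.9272, 0.0000]
J4: z=[-0.3746, -0.9272, 0.0000] o=[-1.3349, 0.5393, 0.5047] → [-0.1410, 0.0570, 0.0641, -0.3746, -0.9272, 0.0000]
J5: z=[0.8996, -0.3635, -0.2419] o=[-1.3703, 0.2516, 0.8055] → [-0.1000, 0.1988, -0.6706, 0.8996, -0.3635, -0.2419]
J6: z=[0.1415, -0.2814, 0.9491] o=[-1.1177, -0.5150, 0.5405] → [-0.1561, -0.5115, -0.1284, 0.1415, -0.2814, 0.9491]
V = J·q̇ = [-0.7413, 1.0794, 0.0502, -0.9977, -0.0340, -0.2576]

-0.7413 1.0794 0.0502 -0.9977 -0.0340 -0.2576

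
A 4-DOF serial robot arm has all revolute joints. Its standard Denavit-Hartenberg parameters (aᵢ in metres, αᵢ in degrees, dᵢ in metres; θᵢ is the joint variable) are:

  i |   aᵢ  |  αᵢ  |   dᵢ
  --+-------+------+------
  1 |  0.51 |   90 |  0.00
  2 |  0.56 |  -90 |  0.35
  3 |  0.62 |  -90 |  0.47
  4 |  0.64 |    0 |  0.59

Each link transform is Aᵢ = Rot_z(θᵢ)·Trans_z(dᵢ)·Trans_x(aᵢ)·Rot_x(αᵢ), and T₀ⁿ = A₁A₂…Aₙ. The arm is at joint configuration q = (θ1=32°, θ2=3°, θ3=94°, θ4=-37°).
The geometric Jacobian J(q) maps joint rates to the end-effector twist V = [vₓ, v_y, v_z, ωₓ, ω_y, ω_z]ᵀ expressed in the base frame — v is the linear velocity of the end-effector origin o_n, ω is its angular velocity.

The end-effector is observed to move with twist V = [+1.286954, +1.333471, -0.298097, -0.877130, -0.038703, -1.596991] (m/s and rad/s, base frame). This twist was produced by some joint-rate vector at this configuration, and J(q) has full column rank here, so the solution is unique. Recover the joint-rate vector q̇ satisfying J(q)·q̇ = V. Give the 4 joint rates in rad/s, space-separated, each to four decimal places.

-0.8760 -0.4880 -0.6800 0.8030

o_n = [-0.0871, 0.8149, 0.8484]
J₁: ẑ×o_n = [-0.8149, -0.0871, 0.0000], ω = ẑ
J2: z=[0.5299, -0.8480, 0.0000] o=[0.4325, 0.2703, 0.0000] → [-0.7195, -0.4496, -0.1521, 0.5299, -0.8480, 0.0000]
J3: z=[-0.0444, -0.0277, 0.9986] o=[1.0922, 0.2698, 0.0293] → [-0.5670, -1.1414, -0.0569, -0.0444, -0.0277, 0.9986]
J4: z=[-0.8079, -0.5871, -0.0522] o=[0.7070, 0.7584, 0.4964] → [-0.2037, 0.3258, -0.5118, -0.8079, -0.5871, -0.0522]
q̇ = J⁺·V = [-0.8760, -0.4880, -0.6800, 0.8030]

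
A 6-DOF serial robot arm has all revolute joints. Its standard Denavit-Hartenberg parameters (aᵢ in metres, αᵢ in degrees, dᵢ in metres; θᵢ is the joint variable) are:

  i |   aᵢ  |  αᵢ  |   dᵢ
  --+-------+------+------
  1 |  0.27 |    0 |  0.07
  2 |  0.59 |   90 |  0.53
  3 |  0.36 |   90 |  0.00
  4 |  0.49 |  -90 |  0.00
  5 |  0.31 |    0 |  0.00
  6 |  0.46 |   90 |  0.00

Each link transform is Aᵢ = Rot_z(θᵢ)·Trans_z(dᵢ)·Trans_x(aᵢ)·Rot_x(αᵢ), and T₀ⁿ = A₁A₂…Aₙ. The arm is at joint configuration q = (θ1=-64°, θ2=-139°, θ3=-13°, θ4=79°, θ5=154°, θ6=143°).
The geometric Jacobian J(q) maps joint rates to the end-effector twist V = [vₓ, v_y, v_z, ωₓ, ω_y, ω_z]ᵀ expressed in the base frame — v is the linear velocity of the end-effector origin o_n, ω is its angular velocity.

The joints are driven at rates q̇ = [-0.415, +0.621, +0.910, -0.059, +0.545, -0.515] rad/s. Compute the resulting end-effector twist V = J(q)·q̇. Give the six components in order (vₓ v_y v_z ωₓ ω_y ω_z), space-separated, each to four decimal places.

o_n = [-0.6016, 0.5111, 0.2340]
J₁: ẑ×o_n = [-0.5111, -0.6016, 0.0000], ω = ẑ
J2: z=[0.0000, 0.0000, 1.0000] o=[0.1184, -0.2427, 0.0700] → [-0.7537, -0.7200, 0.0000, 0.0000, 0.0000, 1.0000]
J3: z=[0.3907, 0.9205, 0.0000] o=[-0.4247, -0.0121, 0.6000] → [-0.3369, 0.1430, 0.3673, 0.3907, 0.9205, 0.0000]
J4: z=[0.2071, -0.0879, -0.9744] o=[-0.7476, 0.1249, 0.5190] → [0.4013, -0.0832, 0.0928, 0.2071, -0.0879, -0.9744]
J5: z=[0.9550, -0.1981, 0.2208] o=[-0.6435, 0.6033, 0.4980] → [0.0726, 0.2613, -0.0798, 0.9550, -0.1981, 0.2208]
J6: z=[0.9550, -0.1981, 0.2208] o=[-0.7309, 0.3432, 0.6424] → [0.0438, 0.4185, 0.1859, 0.9550, -0.1981, 0.2208]
V = J·q̇ = [-0.5692, -0.1355, 0.1895, 0.3720, 0.8369, 0.2701]

-0.5692 -0.1355 0.1895 0.3720 0.8369 0.2701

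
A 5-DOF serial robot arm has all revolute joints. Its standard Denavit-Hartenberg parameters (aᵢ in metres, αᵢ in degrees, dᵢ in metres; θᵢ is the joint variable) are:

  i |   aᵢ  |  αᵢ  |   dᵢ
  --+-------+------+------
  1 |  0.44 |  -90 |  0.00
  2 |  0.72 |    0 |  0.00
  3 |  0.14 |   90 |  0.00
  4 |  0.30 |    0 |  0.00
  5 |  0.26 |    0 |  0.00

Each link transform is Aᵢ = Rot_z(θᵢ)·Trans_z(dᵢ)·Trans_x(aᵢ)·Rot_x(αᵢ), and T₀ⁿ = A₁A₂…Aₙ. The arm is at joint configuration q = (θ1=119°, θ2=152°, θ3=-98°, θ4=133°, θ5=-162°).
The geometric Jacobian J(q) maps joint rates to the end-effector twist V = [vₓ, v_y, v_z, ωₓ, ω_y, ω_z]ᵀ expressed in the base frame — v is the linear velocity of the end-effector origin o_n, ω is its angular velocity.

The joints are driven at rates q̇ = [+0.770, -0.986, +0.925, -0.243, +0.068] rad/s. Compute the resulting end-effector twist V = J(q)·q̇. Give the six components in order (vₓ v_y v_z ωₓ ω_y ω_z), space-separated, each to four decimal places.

o_n = [-0.0332, -0.1327, -0.4697]
J₁: ẑ×o_n = [0.1327, -0.0332, 0.0000], ω = ẑ
J2: z=[-0.8746, -0.4848, 0.0000] o=[-0.2133, 0.3848, 0.0000] → [0.2277, -0.4108, 0.5400, -0.8746, -0.4848, 0.0000]
J3: z=[-0.8746, -0.4848, 0.0000] o=[0.0949, -0.1712, -0.3380] → [0.0639, -0.1152, -0.0957, -0.8746, -0.4848, 0.0000]
J4: z=[-0.3922, 0.7076, 0.5878] o=[0.0550, -0.0992, -0.4513] → [0.0067, -0.0590, 0.0755, -0.3922, 0.7076, 0.5878]
J5: z=[-0.3922, 0.7076, 0.5878] o=[-0.0786, -0.3108, -0.2858] → [-0.2348, -0.0454, -0.1020, -0.3922, 0.7076, 0.5878]
V = J·q̇ = [-0.0808, 0.2843, -0.6463, 0.1220, -0.0943, 0.6671]

-0.0808 0.2843 -0.6463 0.1220 -0.0943 0.6671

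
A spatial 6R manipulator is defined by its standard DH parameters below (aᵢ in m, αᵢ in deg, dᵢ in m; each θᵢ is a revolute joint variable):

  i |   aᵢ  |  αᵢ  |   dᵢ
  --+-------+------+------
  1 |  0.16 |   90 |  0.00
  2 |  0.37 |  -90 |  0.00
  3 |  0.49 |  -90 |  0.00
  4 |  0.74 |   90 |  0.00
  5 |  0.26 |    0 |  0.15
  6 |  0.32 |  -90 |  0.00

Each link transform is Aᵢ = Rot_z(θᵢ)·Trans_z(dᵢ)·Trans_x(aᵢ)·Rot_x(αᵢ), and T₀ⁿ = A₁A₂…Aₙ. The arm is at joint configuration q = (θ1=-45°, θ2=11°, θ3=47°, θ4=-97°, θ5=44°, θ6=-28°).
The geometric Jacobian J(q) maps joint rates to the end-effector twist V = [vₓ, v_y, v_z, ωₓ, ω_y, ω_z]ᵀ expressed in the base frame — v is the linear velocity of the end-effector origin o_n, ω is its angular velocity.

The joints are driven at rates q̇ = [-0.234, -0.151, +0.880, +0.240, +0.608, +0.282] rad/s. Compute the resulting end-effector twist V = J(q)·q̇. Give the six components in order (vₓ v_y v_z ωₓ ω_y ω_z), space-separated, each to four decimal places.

o_n = [0.3891, 0.0674, 1.2429]
J₁: ẑ×o_n = [-0.0674, 0.3891, 0.0000], ω = ẑ
J2: z=[-0.7071, -0.7071, 0.0000] o=[0.1131, -0.1131, 0.0000] → [-0.8788, 0.8788, 0.0675, -0.7071, -0.7071, 0.0000]
J3: z=[-0.1349, 0.1349, 0.9816] o=[0.3700, -0.3700, 0.0706] → [-0.2711, 0.1770, -0.0616, -0.1349, 0.1349, 0.9816]
J4: z=[-0.0254, 0.9899, -0.1395] o=[0.8553, -0.3485, 0.1344] → [1.1553, 0.0932, 0.4509, -0.0254, 0.9899, -0.1395]
J5: z=[-0.9667, -0.0599, -0.2488] o=[0.6669, -0.2534, 0.8436] → [0.0559, 0.4551, -0.3267, -0.9667, -0.0599, -0.2488]
J6: z=[-0.9667, -0.0599, -0.2488] o=[0.4697, -0.0595, 0.9604] → [0.0146, 0.2932, -0.1275, -0.9667, -0.0599, -0.2488]
V = J·q̇ = [0.2253, 0.3137, -0.1907, -0.8784, 0.4098, 0.3749]

0.2253 0.3137 -0.1907 -0.8784 0.4098 0.3749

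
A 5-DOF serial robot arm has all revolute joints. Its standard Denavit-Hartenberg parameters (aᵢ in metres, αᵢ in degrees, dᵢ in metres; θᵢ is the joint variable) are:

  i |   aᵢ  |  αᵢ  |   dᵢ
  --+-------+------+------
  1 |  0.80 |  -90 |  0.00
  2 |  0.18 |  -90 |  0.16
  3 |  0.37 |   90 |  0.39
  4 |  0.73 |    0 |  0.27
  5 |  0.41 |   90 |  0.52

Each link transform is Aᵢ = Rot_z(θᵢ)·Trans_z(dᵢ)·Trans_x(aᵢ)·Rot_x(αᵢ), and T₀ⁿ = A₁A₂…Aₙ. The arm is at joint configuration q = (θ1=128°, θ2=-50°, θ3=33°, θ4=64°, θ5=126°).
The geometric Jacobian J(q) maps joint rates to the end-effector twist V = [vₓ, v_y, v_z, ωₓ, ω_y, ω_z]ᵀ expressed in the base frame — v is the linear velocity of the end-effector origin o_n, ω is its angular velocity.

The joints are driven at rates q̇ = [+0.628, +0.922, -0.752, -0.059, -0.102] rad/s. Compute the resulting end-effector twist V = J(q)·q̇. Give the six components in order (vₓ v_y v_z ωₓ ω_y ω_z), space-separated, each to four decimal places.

-1.0578 -1.5761 -1.4965 -0.2308 -0.9829 1.0442

o_n = [-1.8142, 1.2392, 0.0247]
J₁: ẑ×o_n = [-1.2392, -1.8142, 0.0000], ω = ẑ
J2: z=[-0.7880, -0.6157, 0.0000] o=[-0.4925, 0.6304, 0.0000] → [-0.0152, 0.0195, -1.2934, -0.7880, -0.6157, 0.0000]
J3: z=[-0.4716, 0.6037, -0.6428] o=[-0.6898, 0.6231, 0.1379] → [0.3277, 0.6693, 0.3881, -0.4716, 0.6037, -0.6428]
J4: z=[-0.8764, -0.2405, 0.4172] o=[-0.8378, 1.1397, 0.1249] → [-0.0174, -0.4952, -0.3219, -0.8764, -0.2405, 0.4172]
J5: z=[-0.8764, -0.2405, 0.4172] o=[-1.3527, 1.7141, 0.0214] → [0.1974, -0.1896, 0.3053, -0.8764, -0.2405, 0.4172]
V = J·q̇ = [-1.0578, -1.5761, -1.4965, -0.2308, -0.9829, 1.0442]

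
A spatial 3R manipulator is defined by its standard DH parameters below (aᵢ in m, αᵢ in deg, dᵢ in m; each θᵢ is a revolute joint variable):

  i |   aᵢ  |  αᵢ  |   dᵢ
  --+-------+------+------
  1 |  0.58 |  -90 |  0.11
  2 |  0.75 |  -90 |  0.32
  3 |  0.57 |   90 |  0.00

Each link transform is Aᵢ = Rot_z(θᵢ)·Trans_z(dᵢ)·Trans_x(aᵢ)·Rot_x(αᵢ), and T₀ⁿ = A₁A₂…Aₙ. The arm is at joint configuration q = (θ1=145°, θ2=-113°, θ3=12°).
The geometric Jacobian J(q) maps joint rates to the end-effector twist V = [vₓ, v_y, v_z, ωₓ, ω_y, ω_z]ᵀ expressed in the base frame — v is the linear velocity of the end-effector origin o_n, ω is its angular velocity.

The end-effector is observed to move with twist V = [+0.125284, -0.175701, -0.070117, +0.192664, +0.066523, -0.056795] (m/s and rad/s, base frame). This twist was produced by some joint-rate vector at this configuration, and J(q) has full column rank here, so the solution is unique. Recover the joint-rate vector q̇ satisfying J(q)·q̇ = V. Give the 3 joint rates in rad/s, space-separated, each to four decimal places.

o_n = [-0.1722, -0.1254, 1.3136]
J₁: ẑ×o_n = [0.1254, -0.1722, 0.0000], ω = ẑ
J2: z=[-0.5736, -0.8192, 0.0000] o=[-0.4751, 0.3327, 0.1100] → [-0.9859, 0.6904, 0.5109, -0.5736, -0.8192, 0.0000]
J3: z=[-0.7540, 0.5280, 0.3907] o=[-0.4186, -0.0975, 0.8004] → [0.2819, 0.4833, -0.1091, -0.7540, 0.5280, 0.3907]
q̇ = J⁺·V = [-0.0060, -0.1650, -0.1300]

-0.0060 -0.1650 -0.1300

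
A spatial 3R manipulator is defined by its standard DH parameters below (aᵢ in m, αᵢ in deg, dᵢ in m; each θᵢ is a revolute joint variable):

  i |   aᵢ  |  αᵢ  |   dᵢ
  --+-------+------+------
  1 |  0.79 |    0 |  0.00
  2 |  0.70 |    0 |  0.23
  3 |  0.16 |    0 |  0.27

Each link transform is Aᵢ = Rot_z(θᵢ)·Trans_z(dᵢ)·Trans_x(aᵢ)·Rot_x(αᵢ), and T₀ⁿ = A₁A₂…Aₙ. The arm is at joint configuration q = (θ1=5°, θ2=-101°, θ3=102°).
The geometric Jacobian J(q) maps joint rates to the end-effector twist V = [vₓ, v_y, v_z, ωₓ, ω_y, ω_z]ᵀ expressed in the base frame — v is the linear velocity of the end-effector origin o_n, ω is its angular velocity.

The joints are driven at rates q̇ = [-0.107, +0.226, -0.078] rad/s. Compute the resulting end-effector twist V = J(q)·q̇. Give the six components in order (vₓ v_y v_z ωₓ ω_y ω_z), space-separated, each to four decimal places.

o_n = [0.8729, -0.6106, 0.5000]
J₁: ẑ×o_n = [0.6106, 0.8729, -0.0000], ω = ẑ
J2: z=[0.0000, 0.0000, 1.0000] o=[0.7870, 0.0689, 0.0000] → [0.6794, 0.0860, -0.0000, 0.0000, 0.0000, 1.0000]
J3: z=[0.0000, 0.0000, 1.0000] o=[0.7138, -0.6273, 0.2300] → [-0.0167, 0.1591, 0.0000, 0.0000, 0.0000, 1.0000]
V = J·q̇ = [0.0895, -0.0864, 0.0000, 0.0000, 0.0000, 0.0410]

0.0895 -0.0864 0.0000 0.0000 0.0000 0.0410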